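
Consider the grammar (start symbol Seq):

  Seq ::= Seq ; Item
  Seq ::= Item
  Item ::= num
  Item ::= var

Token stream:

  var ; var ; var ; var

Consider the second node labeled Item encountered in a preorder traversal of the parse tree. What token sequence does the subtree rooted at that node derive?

[Seq [Seq [Seq [Seq [Item var]] ; [Item var]] ; [Item var]] ; [Item var]]

var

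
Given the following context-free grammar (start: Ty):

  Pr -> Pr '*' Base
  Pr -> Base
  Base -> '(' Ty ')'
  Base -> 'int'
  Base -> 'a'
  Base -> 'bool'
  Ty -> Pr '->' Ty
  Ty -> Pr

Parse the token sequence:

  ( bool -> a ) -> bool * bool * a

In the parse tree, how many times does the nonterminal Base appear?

6

[Ty [Pr [Base ( [Ty [Pr [Base bool]] -> [Ty [Pr [Base a]]]] )]] -> [Ty [Pr [Pr [Pr [Base bool]] * [Base bool]] * [Base a]]]]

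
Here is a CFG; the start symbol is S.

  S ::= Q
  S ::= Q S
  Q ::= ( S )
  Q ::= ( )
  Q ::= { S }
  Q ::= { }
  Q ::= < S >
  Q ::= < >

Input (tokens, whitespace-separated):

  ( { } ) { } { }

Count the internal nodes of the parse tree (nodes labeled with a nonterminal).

[S [Q ( [S [Q { }]] )] [S [Q { }] [S [Q { }]]]]

8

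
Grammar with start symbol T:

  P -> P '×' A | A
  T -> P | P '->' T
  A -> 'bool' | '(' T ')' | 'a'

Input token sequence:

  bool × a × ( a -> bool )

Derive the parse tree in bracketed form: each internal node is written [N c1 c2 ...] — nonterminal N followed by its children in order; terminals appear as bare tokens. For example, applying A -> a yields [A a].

[T [P [P [P [A bool]] × [A a]] × [A ( [T [P [A a]] -> [T [P [A bool]]]] )]]]

T
P
P × A
P × A × A
A × A × A
bool × A × A
bool × a × A
bool × a × ( T )
bool × a × ( P -> T )
bool × a × ( A -> T )
bool × a × ( a -> T )
bool × a × ( a -> P )
bool × a × ( a -> A )
bool × a × ( a -> bool )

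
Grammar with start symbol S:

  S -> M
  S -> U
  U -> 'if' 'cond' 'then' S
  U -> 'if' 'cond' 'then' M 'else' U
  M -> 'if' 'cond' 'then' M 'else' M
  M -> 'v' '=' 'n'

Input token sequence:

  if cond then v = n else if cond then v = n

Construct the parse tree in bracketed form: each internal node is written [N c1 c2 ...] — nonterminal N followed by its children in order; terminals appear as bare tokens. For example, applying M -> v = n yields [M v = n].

S
U
if cond then M else U
if cond then v = n else U
if cond then v = n else if cond then S
if cond then v = n else if cond then M
if cond then v = n else if cond then v = n

[S [U if cond then [M v = n] else [U if cond then [S [M v = n]]]]]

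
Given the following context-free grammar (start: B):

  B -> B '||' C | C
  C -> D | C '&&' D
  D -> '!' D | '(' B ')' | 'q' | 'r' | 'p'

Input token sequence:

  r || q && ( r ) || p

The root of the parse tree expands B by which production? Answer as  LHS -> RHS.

[B [B [B [C [D r]]] || [C [C [D q]] && [D ( [B [C [D r]]] )]]] || [C [D p]]]

B -> B '||' C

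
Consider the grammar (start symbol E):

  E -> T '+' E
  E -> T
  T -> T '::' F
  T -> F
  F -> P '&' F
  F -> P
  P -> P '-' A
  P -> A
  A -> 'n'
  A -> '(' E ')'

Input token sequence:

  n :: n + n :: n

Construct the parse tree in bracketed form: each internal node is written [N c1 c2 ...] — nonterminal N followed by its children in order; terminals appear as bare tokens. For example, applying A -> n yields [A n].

[E [T [T [F [P [A n]]]] :: [F [P [A n]]]] + [E [T [T [F [P [A n]]]] :: [F [P [A n]]]]]]

E
T + E
T :: F + E
F :: F + E
P :: F + E
A :: F + E
n :: F + E
n :: P + E
n :: A + E
n :: n + E
n :: n + T
n :: n + T :: F
n :: n + F :: F
n :: n + P :: F
n :: n + A :: F
n :: n + n :: F
n :: n + n :: P
n :: n + n :: A
n :: n + n :: n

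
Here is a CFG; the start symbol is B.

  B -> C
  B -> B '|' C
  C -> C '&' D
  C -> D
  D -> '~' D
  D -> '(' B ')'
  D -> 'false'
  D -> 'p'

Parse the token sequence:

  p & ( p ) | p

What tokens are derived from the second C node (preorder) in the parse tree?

[B [B [C [C [D p]] & [D ( [B [C [D p]]] )]]] | [C [D p]]]

p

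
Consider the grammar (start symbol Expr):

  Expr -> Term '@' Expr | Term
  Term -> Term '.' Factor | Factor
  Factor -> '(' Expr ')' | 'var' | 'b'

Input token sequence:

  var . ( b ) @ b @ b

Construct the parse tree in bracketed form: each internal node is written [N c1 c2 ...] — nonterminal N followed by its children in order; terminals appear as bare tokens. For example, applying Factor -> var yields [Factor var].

[Expr [Term [Term [Factor var]] . [Factor ( [Expr [Term [Factor b]]] )]] @ [Expr [Term [Factor b]] @ [Expr [Term [Factor b]]]]]

Expr
Term @ Expr
Term . Factor @ Expr
Factor . Factor @ Expr
var . Factor @ Expr
var . ( Expr ) @ Expr
var . ( Term ) @ Expr
var . ( Factor ) @ Expr
var . ( b ) @ Expr
var . ( b ) @ Term @ Expr
var . ( b ) @ Factor @ Expr
var . ( b ) @ b @ Expr
var . ( b ) @ b @ Term
var . ( b ) @ b @ Factor
var . ( b ) @ b @ b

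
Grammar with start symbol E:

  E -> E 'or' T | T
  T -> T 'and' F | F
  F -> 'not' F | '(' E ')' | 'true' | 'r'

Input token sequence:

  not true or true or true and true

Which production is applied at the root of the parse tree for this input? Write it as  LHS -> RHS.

[E [E [E [T [F not [F true]]]] or [T [F true]]] or [T [T [F true]] and [F true]]]

E -> E 'or' T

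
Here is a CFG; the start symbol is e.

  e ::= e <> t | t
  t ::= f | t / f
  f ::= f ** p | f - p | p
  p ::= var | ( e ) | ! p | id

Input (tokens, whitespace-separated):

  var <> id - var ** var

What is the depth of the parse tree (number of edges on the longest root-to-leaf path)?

6

[e [e [t [f [p var]]]] <> [t [f [f [f [p id]] - [p var]] ** [p var]]]]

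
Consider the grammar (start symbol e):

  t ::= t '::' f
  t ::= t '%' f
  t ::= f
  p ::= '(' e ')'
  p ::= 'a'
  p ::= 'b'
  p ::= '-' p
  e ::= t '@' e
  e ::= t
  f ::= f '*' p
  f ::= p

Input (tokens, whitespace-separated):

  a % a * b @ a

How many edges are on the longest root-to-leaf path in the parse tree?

[e [t [t [f [p a]]] % [f [f [p a]] * [p b]]] @ [e [t [f [p a]]]]]

5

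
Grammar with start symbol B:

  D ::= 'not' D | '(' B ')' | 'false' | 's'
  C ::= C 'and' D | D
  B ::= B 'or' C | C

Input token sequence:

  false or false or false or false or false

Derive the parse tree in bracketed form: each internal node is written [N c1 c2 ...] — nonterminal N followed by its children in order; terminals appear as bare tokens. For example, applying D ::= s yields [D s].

[B [B [B [B [B [C [D false]]] or [C [D false]]] or [C [D false]]] or [C [D false]]] or [C [D false]]]

B
B or C
B or C or C
B or C or C or C
B or C or C or C or C
C or C or C or C or C
D or C or C or C or C
false or C or C or C or C
false or D or C or C or C
false or false or C or C or C
false or false or D or C or C
false or false or false or C or C
false or false or false or D or C
false or false or false or false or C
false or false or false or false or D
false or false or false or false or false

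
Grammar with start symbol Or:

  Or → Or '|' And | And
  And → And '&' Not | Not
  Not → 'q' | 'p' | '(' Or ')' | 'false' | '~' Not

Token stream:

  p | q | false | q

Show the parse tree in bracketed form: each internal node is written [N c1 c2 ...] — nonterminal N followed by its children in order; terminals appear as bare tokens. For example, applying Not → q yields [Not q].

[Or [Or [Or [Or [And [Not p]]] | [And [Not q]]] | [And [Not false]]] | [And [Not q]]]

Or
Or | And
Or | And | And
Or | And | And | And
And | And | And | And
Not | And | And | And
p | And | And | And
p | Not | And | And
p | q | And | And
p | q | Not | And
p | q | false | And
p | q | false | Not
p | q | false | q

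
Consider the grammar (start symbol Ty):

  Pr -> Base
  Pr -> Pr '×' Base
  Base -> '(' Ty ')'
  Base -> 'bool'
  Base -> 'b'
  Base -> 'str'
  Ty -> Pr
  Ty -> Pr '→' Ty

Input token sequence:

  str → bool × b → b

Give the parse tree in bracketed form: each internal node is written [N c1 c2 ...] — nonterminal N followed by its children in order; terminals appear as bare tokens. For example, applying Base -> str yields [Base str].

Ty
Pr → Ty
Base → Ty
str → Ty
str → Pr → Ty
str → Pr × Base → Ty
str → Base × Base → Ty
str → bool × Base → Ty
str → bool × b → Ty
str → bool × b → Pr
str → bool × b → Base
str → bool × b → b

[Ty [Pr [Base str]] → [Ty [Pr [Pr [Base bool]] × [Base b]] → [Ty [Pr [Base b]]]]]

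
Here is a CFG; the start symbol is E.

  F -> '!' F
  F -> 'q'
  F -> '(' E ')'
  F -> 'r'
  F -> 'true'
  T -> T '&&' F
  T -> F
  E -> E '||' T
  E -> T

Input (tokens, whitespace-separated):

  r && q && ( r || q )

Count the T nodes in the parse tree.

5

[E [T [T [T [F r]] && [F q]] && [F ( [E [E [T [F r]]] || [T [F q]]] )]]]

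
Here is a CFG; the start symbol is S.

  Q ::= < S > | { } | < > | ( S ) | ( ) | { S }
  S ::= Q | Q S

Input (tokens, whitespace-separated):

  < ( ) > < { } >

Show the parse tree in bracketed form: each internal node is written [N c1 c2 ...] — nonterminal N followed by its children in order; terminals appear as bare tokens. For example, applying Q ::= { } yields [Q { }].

S
Q S
< S > S
< Q > S
< ( ) > S
< ( ) > Q
< ( ) > < S >
< ( ) > < Q >
< ( ) > < { } >

[S [Q < [S [Q ( )]] >] [S [Q < [S [Q { }]] >]]]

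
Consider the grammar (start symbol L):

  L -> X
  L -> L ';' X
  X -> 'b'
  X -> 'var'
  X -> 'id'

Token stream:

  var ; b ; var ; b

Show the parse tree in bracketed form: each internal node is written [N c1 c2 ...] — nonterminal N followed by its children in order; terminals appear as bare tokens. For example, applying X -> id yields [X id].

L
L ; X
L ; X ; X
L ; X ; X ; X
X ; X ; X ; X
var ; X ; X ; X
var ; b ; X ; X
var ; b ; var ; X
var ; b ; var ; b

[L [L [L [L [X var]] ; [X b]] ; [X var]] ; [X b]]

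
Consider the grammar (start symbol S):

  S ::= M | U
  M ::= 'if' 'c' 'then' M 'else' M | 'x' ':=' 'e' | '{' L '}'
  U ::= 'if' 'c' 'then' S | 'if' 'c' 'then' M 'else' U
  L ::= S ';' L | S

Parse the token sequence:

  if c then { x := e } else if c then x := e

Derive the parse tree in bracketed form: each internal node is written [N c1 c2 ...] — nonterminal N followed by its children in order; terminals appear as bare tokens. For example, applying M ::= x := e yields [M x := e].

S
U
if c then M else U
if c then { L } else U
if c then { S } else U
if c then { M } else U
if c then { x := e } else U
if c then { x := e } else if c then S
if c then { x := e } else if c then M
if c then { x := e } else if c then x := e

[S [U if c then [M { [L [S [M x := e]]] }] else [U if c then [S [M x := e]]]]]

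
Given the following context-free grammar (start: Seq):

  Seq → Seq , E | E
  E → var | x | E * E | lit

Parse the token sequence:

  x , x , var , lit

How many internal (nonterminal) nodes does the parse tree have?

[Seq [Seq [Seq [Seq [E x]] , [E x]] , [E var]] , [E lit]]

8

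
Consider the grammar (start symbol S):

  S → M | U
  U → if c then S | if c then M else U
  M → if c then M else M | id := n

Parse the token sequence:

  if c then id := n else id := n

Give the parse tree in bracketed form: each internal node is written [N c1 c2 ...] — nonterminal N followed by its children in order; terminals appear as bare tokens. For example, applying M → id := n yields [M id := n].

[S [M if c then [M id := n] else [M id := n]]]

S
M
if c then M else M
if c then id := n else M
if c then id := n else id := n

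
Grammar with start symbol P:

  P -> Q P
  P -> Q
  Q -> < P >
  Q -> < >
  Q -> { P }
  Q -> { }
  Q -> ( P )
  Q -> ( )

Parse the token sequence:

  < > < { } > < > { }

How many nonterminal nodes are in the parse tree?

10

[P [Q < >] [P [Q < [P [Q { }]] >] [P [Q < >] [P [Q { }]]]]]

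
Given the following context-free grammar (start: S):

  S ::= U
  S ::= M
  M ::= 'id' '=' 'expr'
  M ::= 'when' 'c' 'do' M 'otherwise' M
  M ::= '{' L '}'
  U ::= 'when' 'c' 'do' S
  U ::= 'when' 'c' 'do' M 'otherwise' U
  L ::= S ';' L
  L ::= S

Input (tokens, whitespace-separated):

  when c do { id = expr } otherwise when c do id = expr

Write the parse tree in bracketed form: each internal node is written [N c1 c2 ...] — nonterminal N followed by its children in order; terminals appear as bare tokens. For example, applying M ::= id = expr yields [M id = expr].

[S [U when c do [M { [L [S [M id = expr]]] }] otherwise [U when c do [S [M id = expr]]]]]

S
U
when c do M otherwise U
when c do { L } otherwise U
when c do { S } otherwise U
when c do { M } otherwise U
when c do { id = expr } otherwise U
when c do { id = expr } otherwise when c do S
when c do { id = expr } otherwise when c do M
when c do { id = expr } otherwise when c do id = expr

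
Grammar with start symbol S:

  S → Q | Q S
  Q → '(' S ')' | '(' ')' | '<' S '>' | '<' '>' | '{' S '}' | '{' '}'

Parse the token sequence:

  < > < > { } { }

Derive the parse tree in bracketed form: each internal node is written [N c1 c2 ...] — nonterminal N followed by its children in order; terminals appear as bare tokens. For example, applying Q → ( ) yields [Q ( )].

S
Q S
< > S
< > Q S
< > < > S
< > < > Q S
< > < > { } S
< > < > { } Q
< > < > { } { }

[S [Q < >] [S [Q < >] [S [Q { }] [S [Q { }]]]]]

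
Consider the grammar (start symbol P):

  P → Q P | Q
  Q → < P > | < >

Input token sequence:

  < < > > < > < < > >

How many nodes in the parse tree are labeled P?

[P [Q < [P [Q < >]] >] [P [Q < >] [P [Q < [P [Q < >]] >]]]]

5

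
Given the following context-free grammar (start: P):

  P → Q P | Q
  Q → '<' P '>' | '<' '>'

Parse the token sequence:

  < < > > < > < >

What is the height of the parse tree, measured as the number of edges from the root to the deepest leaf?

4

[P [Q < [P [Q < >]] >] [P [Q < >] [P [Q < >]]]]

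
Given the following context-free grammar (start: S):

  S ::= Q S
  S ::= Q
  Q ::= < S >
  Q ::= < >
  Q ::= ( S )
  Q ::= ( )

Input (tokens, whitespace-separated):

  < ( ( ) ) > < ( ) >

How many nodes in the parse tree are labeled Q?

5

[S [Q < [S [Q ( [S [Q ( )]] )]] >] [S [Q < [S [Q ( )]] >]]]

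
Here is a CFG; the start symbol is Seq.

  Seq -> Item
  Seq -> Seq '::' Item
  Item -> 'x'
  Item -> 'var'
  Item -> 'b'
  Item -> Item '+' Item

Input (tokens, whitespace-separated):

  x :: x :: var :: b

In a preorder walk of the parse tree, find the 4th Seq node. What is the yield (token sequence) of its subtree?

x

[Seq [Seq [Seq [Seq [Item x]] :: [Item x]] :: [Item var]] :: [Item b]]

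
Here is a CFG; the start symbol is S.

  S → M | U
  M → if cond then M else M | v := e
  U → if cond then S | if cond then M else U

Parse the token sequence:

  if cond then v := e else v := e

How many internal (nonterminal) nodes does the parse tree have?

[S [M if cond then [M v := e] else [M v := e]]]

4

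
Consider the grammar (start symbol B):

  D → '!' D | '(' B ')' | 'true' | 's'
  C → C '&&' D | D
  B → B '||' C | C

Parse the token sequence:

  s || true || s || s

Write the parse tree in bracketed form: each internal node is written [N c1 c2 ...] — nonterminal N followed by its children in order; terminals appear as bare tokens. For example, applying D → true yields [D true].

[B [B [B [B [C [D s]]] || [C [D true]]] || [C [D s]]] || [C [D s]]]

B
B || C
B || C || C
B || C || C || C
C || C || C || C
D || C || C || C
s || C || C || C
s || D || C || C
s || true || C || C
s || true || D || C
s || true || s || C
s || true || s || D
s || true || s || s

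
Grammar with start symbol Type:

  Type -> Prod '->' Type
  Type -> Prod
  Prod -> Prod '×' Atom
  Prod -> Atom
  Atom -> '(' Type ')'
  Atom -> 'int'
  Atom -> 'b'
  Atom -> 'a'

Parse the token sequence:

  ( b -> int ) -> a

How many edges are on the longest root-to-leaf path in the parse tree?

7

[Type [Prod [Atom ( [Type [Prod [Atom b]] -> [Type [Prod [Atom int]]]] )]] -> [Type [Prod [Atom a]]]]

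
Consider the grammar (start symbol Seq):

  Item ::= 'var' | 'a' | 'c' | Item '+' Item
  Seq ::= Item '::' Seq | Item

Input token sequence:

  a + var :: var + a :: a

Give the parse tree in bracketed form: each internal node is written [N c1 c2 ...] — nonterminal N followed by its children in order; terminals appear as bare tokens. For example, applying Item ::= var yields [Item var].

[Seq [Item [Item a] + [Item var]] :: [Seq [Item [Item var] + [Item a]] :: [Seq [Item a]]]]

Seq
Item :: Seq
Item + Item :: Seq
a + Item :: Seq
a + var :: Seq
a + var :: Item :: Seq
a + var :: Item + Item :: Seq
a + var :: var + Item :: Seq
a + var :: var + a :: Seq
a + var :: var + a :: Item
a + var :: var + a :: a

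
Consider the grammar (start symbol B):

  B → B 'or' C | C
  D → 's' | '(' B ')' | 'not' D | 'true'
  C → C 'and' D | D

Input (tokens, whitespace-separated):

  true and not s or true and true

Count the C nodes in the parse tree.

[B [B [C [C [D true]] and [D not [D s]]]] or [C [C [D true]] and [D true]]]

4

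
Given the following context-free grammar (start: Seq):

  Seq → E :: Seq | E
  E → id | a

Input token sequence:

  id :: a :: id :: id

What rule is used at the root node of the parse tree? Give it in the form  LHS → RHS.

[Seq [E id] :: [Seq [E a] :: [Seq [E id] :: [Seq [E id]]]]]

Seq → E :: Seq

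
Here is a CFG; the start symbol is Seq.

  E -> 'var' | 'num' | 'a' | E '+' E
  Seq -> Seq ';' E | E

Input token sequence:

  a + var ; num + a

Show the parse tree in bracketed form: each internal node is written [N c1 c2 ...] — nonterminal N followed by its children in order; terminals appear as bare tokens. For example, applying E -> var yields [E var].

Seq
Seq ; E
E ; E
E + E ; E
a + E ; E
a + var ; E
a + var ; E + E
a + var ; num + E
a + var ; num + a

[Seq [Seq [E [E a] + [E var]]] ; [E [E num] + [E a]]]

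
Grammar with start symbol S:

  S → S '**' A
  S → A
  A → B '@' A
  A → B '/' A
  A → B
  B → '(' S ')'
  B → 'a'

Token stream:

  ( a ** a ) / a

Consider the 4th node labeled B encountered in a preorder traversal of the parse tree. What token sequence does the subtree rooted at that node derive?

[S [A [B ( [S [S [A [B a]]] ** [A [B a]]] )] / [A [B a]]]]

a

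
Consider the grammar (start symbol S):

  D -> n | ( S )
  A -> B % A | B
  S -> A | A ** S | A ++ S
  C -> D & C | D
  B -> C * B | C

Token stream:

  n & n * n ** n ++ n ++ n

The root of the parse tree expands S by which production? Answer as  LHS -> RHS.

S -> A ** S

[S [A [B [C [D n] & [C [D n]]] * [B [C [D n]]]]] ** [S [A [B [C [D n]]]] ++ [S [A [B [C [D n]]]] ++ [S [A [B [C [D n]]]]]]]]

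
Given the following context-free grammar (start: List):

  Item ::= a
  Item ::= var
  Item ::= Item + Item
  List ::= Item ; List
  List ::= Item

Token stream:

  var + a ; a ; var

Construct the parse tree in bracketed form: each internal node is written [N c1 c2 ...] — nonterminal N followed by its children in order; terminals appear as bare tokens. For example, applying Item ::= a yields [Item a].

List
Item ; List
Item + Item ; List
var + Item ; List
var + a ; List
var + a ; Item ; List
var + a ; a ; List
var + a ; a ; Item
var + a ; a ; var

[List [Item [Item var] + [Item a]] ; [List [Item a] ; [List [Item var]]]]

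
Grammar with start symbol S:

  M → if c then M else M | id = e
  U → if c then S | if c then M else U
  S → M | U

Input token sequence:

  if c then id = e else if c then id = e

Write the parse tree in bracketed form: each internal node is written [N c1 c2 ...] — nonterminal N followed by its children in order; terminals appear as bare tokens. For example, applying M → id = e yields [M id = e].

[S [U if c then [M id = e] else [U if c then [S [M id = e]]]]]

S
U
if c then M else U
if c then id = e else U
if c then id = e else if c then S
if c then id = e else if c then M
if c then id = e else if c then id = e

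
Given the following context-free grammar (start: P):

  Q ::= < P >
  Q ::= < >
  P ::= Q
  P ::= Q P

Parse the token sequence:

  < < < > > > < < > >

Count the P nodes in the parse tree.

5

[P [Q < [P [Q < [P [Q < >]] >]] >] [P [Q < [P [Q < >]] >]]]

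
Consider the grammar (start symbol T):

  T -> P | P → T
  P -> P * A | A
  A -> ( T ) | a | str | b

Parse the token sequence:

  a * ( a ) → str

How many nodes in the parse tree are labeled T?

3

[T [P [P [A a]] * [A ( [T [P [A a]]] )]] → [T [P [A str]]]]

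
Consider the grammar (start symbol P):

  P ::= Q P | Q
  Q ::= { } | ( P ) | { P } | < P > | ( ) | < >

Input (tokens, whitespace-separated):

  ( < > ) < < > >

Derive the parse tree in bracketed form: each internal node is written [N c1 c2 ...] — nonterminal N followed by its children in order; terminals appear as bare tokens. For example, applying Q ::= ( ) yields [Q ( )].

[P [Q ( [P [Q < >]] )] [P [Q < [P [Q < >]] >]]]

P
Q P
( P ) P
( Q ) P
( < > ) P
( < > ) Q
( < > ) < P >
( < > ) < Q >
( < > ) < < > >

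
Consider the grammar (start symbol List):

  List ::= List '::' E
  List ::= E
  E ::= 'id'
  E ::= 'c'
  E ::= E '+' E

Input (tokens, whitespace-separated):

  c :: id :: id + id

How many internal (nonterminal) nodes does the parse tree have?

8

[List [List [List [E c]] :: [E id]] :: [E [E id] + [E id]]]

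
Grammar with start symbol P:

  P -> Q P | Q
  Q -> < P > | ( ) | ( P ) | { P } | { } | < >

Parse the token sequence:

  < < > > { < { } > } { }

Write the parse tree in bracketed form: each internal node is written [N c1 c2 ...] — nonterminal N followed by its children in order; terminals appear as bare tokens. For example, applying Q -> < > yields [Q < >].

P
Q P
< P > P
< Q > P
< < > > P
< < > > Q P
< < > > { P } P
< < > > { Q } P
< < > > { < P > } P
< < > > { < Q > } P
< < > > { < { } > } P
< < > > { < { } > } Q
< < > > { < { } > } { }

[P [Q < [P [Q < >]] >] [P [Q { [P [Q < [P [Q { }]] >]] }] [P [Q { }]]]]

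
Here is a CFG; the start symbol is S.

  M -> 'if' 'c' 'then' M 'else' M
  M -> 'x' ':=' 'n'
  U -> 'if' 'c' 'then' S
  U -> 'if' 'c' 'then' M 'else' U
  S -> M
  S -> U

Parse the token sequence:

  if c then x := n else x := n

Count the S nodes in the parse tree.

1

[S [M if c then [M x := n] else [M x := n]]]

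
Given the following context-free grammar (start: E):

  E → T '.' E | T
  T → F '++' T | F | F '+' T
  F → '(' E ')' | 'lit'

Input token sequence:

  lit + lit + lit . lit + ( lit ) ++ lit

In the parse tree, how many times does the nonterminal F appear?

7

[E [T [F lit] + [T [F lit] + [T [F lit]]]] . [E [T [F lit] + [T [F ( [E [T [F lit]]] )] ++ [T [F lit]]]]]]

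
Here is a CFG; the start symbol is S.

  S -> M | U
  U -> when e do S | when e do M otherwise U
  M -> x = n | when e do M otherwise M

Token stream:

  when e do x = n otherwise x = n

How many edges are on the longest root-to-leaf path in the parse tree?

3

[S [M when e do [M x = n] otherwise [M x = n]]]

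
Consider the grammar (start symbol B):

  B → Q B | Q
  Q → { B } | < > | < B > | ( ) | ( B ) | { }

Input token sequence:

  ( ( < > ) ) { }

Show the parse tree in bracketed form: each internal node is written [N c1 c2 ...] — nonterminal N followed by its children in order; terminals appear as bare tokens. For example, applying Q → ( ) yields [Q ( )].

[B [Q ( [B [Q ( [B [Q < >]] )]] )] [B [Q { }]]]

B
Q B
( B ) B
( Q ) B
( ( B ) ) B
( ( Q ) ) B
( ( < > ) ) B
( ( < > ) ) Q
( ( < > ) ) { }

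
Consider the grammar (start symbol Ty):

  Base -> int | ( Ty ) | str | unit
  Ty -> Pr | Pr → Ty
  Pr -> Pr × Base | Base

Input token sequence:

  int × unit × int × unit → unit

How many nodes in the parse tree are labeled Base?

[Ty [Pr [Pr [Pr [Pr [Base int]] × [Base unit]] × [Base int]] × [Base unit]] → [Ty [Pr [Base unit]]]]

5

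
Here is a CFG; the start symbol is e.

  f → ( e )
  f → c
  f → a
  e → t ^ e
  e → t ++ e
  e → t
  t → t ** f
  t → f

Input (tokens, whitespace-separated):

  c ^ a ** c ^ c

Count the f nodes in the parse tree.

[e [t [f c]] ^ [e [t [t [f a]] ** [f c]] ^ [e [t [f c]]]]]

4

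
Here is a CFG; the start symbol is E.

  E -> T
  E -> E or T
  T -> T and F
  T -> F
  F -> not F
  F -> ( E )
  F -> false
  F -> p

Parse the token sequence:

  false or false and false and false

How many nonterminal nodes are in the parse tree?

[E [E [T [F false]]] or [T [T [T [F false]] and [F false]] and [F false]]]

10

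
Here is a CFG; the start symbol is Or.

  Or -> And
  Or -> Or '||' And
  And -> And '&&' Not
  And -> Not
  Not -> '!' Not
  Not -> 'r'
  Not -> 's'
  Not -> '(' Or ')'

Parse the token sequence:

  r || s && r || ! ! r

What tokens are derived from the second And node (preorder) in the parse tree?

[Or [Or [Or [And [Not r]]] || [And [And [Not s]] && [Not r]]] || [And [Not ! [Not ! [Not r]]]]]

s && r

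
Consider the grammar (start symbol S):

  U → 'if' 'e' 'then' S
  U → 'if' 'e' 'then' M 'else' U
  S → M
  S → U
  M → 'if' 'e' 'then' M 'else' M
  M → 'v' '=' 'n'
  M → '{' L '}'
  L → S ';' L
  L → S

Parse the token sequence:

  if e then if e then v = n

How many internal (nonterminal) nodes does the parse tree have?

6

[S [U if e then [S [U if e then [S [M v = n]]]]]]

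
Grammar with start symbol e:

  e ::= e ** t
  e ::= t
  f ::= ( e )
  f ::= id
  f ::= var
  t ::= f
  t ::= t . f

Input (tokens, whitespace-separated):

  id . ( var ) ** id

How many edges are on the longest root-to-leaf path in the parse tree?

7

[e [e [t [t [f id]] . [f ( [e [t [f var]]] )]]] ** [t [f id]]]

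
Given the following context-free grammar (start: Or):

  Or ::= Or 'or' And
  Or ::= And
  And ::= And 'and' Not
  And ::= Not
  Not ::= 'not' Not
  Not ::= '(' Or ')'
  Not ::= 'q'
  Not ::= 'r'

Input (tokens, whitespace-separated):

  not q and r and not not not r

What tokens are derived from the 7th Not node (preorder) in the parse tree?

r

[Or [And [And [And [Not not [Not q]]] and [Not r]] and [Not not [Not not [Not not [Not r]]]]]]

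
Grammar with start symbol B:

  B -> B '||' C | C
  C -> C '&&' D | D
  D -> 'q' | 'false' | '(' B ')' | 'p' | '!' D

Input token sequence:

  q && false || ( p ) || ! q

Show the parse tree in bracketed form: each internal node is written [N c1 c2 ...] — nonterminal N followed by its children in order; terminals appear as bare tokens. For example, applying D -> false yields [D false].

[B [B [B [C [C [D q]] && [D false]]] || [C [D ( [B [C [D p]]] )]]] || [C [D ! [D q]]]]

B
B || C
B || C || C
C || C || C
C && D || C || C
D && D || C || C
q && D || C || C
q && false || C || C
q && false || D || C
q && false || ( B ) || C
q && false || ( C ) || C
q && false || ( D ) || C
q && false || ( p ) || C
q && false || ( p ) || D
q && false || ( p ) || ! D
q && false || ( p ) || ! q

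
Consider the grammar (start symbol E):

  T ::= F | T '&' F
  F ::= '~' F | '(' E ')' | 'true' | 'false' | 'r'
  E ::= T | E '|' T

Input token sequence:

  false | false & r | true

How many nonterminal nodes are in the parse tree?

[E [E [E [T [F false]]] | [T [T [F false]] & [F r]]] | [T [F true]]]

11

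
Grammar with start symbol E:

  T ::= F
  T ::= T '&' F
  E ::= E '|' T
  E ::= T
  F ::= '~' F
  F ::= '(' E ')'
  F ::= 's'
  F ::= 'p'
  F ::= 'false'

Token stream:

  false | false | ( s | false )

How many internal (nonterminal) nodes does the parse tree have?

15

[E [E [E [T [F false]]] | [T [F false]]] | [T [F ( [E [E [T [F s]]] | [T [F false]]] )]]]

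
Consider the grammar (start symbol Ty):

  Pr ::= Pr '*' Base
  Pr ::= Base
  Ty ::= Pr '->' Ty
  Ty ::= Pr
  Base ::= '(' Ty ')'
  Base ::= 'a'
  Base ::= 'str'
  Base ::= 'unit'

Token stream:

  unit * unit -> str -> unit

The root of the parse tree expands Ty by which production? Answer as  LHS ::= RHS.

[Ty [Pr [Pr [Base unit]] * [Base unit]] -> [Ty [Pr [Base str]] -> [Ty [Pr [Base unit]]]]]

Ty ::= Pr '->' Ty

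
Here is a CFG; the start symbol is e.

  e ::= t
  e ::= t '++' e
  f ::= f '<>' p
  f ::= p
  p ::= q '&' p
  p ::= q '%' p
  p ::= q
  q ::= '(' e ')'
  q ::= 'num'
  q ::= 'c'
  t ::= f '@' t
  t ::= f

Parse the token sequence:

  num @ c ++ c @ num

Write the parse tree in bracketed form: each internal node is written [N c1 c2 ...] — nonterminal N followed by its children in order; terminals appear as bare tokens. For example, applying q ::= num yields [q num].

e
t ++ e
f @ t ++ e
p @ t ++ e
q @ t ++ e
num @ t ++ e
num @ f ++ e
num @ p ++ e
num @ q ++ e
num @ c ++ e
num @ c ++ t
num @ c ++ f @ t
num @ c ++ p @ t
num @ c ++ q @ t
num @ c ++ c @ t
num @ c ++ c @ f
num @ c ++ c @ p
num @ c ++ c @ q
num @ c ++ c @ num

[e [t [f [p [q num]]] @ [t [f [p [q c]]]]] ++ [e [t [f [p [q c]]] @ [t [f [p [q num]]]]]]]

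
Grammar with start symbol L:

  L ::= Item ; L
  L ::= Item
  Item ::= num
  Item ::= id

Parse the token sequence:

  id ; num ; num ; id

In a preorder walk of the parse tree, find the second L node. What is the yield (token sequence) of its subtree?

num ; num ; id

[L [Item id] ; [L [Item num] ; [L [Item num] ; [L [Item id]]]]]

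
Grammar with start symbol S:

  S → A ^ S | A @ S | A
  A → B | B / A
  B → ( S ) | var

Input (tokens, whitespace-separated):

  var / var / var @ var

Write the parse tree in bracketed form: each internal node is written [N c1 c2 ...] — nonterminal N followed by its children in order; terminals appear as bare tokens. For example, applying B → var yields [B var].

S
A @ S
B / A @ S
var / A @ S
var / B / A @ S
var / var / A @ S
var / var / B @ S
var / var / var @ S
var / var / var @ A
var / var / var @ B
var / var / var @ var

[S [A [B var] / [A [B var] / [A [B var]]]] @ [S [A [B var]]]]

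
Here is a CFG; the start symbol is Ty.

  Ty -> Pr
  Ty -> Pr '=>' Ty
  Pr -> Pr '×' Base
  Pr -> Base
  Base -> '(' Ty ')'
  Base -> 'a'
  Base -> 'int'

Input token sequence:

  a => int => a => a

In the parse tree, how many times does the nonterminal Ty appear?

4

[Ty [Pr [Base a]] => [Ty [Pr [Base int]] => [Ty [Pr [Base a]] => [Ty [Pr [Base a]]]]]]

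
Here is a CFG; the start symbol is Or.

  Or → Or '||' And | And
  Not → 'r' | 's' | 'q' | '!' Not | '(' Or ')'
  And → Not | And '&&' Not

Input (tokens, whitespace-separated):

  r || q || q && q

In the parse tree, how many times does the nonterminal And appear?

4

[Or [Or [Or [And [Not r]]] || [And [Not q]]] || [And [And [Not q]] && [Not q]]]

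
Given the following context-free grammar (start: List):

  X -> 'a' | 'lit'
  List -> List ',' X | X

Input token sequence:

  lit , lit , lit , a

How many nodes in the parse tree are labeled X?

4

[List [List [List [List [X lit]] , [X lit]] , [X lit]] , [X a]]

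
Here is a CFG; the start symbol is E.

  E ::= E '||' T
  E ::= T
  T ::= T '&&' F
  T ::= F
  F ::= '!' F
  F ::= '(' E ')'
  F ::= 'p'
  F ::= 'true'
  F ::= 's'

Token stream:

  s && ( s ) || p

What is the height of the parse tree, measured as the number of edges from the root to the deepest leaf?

[E [E [T [T [F s]] && [F ( [E [T [F s]]] )]]] || [T [F p]]]

7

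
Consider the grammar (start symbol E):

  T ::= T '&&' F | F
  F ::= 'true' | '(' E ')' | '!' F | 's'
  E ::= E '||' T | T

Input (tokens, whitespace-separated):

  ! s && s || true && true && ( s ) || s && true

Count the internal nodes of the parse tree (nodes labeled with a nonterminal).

[E [E [E [T [T [F ! [F s]]] && [F s]]] || [T [T [T [F true]] && [F true]] && [F ( [E [T [F s]]] )]]] || [T [T [F s]] && [F true]]]

21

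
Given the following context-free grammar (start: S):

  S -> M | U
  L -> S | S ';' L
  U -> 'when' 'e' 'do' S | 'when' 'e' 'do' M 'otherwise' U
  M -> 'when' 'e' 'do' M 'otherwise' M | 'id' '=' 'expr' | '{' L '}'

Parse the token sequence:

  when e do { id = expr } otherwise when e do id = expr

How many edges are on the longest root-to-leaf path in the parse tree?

[S [U when e do [M { [L [S [M id = expr]]] }] otherwise [U when e do [S [M id = expr]]]]]

6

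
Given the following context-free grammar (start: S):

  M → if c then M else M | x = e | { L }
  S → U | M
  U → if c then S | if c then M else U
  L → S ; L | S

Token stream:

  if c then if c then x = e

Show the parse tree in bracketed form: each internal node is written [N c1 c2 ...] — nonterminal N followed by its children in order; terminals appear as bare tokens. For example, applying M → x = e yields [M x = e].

[S [U if c then [S [U if c then [S [M x = e]]]]]]

S
U
if c then S
if c then U
if c then if c then S
if c then if c then M
if c then if c then x = e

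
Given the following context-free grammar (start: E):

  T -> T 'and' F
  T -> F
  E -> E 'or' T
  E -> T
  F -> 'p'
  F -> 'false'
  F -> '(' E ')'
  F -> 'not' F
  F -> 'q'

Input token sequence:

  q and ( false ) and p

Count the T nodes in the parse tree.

4

[E [T [T [T [F q]] and [F ( [E [T [F false]]] )]] and [F p]]]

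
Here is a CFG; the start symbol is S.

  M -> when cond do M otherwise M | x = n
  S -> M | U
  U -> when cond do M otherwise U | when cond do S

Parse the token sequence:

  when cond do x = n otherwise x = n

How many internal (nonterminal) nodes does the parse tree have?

4

[S [M when cond do [M x = n] otherwise [M x = n]]]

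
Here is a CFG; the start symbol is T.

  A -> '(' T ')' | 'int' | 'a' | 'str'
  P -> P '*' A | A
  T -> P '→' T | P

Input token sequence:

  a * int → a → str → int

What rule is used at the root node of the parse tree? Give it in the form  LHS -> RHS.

[T [P [P [A a]] * [A int]] → [T [P [A a]] → [T [P [A str]] → [T [P [A int]]]]]]

T -> P '→' T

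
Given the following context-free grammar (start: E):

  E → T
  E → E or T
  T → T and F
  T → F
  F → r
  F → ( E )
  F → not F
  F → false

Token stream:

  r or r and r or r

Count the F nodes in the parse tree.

4

[E [E [E [T [F r]]] or [T [T [F r]] and [F r]]] or [T [F r]]]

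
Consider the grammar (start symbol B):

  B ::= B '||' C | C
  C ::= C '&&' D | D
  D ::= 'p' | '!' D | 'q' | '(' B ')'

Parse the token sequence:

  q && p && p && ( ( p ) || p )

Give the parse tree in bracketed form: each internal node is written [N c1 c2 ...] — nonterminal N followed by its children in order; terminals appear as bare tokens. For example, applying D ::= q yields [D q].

[B [C [C [C [C [D q]] && [D p]] && [D p]] && [D ( [B [B [C [D ( [B [C [D p]]] )]]] || [C [D p]]] )]]]

B
C
C && D
C && D && D
C && D && D && D
D && D && D && D
q && D && D && D
q && p && D && D
q && p && p && D
q && p && p && ( B )
q && p && p && ( B || C )
q && p && p && ( C || C )
q && p && p && ( D || C )
q && p && p && ( ( B ) || C )
q && p && p && ( ( C ) || C )
q && p && p && ( ( D ) || C )
q && p && p && ( ( p ) || C )
q && p && p && ( ( p ) || D )
q && p && p && ( ( p ) || p )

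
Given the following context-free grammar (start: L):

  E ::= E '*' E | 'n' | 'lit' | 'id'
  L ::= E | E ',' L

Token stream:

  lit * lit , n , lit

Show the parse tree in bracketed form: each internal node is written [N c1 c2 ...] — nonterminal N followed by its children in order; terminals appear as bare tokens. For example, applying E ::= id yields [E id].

L
E , L
E * E , L
lit * E , L
lit * lit , L
lit * lit , E , L
lit * lit , n , L
lit * lit , n , E
lit * lit , n , lit

[L [E [E lit] * [E lit]] , [L [E n] , [L [E lit]]]]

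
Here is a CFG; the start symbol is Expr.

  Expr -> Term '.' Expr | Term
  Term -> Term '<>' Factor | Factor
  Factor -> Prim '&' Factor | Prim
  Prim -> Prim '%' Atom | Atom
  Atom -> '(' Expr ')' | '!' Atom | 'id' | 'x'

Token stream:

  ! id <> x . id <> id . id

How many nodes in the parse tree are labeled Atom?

6

[Expr [Term [Term [Factor [Prim [Atom ! [Atom id]]]]] <> [Factor [Prim [Atom x]]]] . [Expr [Term [Term [Factor [Prim [Atom id]]]] <> [Factor [Prim [Atom id]]]] . [Expr [Term [Factor [Prim [Atom id]]]]]]]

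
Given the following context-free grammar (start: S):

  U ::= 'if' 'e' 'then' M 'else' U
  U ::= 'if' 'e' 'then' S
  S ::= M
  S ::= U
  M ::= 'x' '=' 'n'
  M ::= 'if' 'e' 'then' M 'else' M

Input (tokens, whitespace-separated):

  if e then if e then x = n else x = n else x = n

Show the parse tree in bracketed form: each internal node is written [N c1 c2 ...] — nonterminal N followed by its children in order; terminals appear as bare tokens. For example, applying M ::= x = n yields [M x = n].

S
M
if e then M else M
if e then if e then M else M else M
if e then if e then x = n else M else M
if e then if e then x = n else x = n else M
if e then if e then x = n else x = n else x = n

[S [M if e then [M if e then [M x = n] else [M x = n]] else [M x = n]]]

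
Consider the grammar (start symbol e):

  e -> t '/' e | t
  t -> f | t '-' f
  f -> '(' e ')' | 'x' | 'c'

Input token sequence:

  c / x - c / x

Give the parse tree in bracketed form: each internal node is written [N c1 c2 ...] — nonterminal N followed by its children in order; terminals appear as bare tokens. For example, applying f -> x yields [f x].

e
t / e
f / e
c / e
c / t / e
c / t - f / e
c / f - f / e
c / x - f / e
c / x - c / e
c / x - c / t
c / x - c / f
c / x - c / x

[e [t [f c]] / [e [t [t [f x]] - [f c]] / [e [t [f x]]]]]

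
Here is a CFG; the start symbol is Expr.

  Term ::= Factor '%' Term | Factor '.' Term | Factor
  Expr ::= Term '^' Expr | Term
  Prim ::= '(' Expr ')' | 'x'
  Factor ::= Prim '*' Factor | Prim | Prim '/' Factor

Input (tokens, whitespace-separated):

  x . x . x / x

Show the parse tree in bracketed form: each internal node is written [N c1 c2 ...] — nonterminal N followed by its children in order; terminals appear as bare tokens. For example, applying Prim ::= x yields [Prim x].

Expr
Term
Factor . Term
Prim . Term
x . Term
x . Factor . Term
x . Prim . Term
x . x . Term
x . x . Factor
x . x . Prim / Factor
x . x . x / Factor
x . x . x / Prim
x . x . x / x

[Expr [Term [Factor [Prim x]] . [Term [Factor [Prim x]] . [Term [Factor [Prim x] / [Factor [Prim x]]]]]]]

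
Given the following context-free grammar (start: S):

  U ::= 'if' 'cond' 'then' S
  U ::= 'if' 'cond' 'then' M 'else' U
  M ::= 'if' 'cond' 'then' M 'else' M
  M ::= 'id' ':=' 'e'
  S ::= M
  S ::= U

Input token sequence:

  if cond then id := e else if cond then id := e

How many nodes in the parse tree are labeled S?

[S [U if cond then [M id := e] else [U if cond then [S [M id := e]]]]]

2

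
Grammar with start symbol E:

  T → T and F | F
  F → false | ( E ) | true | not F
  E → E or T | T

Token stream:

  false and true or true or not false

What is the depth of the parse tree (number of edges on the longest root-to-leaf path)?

6

[E [E [E [T [T [F false]] and [F true]]] or [T [F true]]] or [T [F not [F false]]]]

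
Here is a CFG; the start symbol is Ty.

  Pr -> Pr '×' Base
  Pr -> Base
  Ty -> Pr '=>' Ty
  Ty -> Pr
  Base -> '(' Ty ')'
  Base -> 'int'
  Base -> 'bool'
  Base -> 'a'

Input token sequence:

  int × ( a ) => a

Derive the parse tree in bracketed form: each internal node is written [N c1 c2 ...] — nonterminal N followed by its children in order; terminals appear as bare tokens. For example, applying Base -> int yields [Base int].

[Ty [Pr [Pr [Base int]] × [Base ( [Ty [Pr [Base a]]] )]] => [Ty [Pr [Base a]]]]

Ty
Pr => Ty
Pr × Base => Ty
Base × Base => Ty
int × Base => Ty
int × ( Ty ) => Ty
int × ( Pr ) => Ty
int × ( Base ) => Ty
int × ( a ) => Ty
int × ( a ) => Pr
int × ( a ) => Base
int × ( a ) => a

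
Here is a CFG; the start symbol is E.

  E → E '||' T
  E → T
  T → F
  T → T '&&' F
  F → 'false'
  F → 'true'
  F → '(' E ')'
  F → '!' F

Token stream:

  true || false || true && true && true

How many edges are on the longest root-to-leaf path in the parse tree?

[E [E [E [T [F true]]] || [T [F false]]] || [T [T [T [F true]] && [F true]] && [F true]]]

5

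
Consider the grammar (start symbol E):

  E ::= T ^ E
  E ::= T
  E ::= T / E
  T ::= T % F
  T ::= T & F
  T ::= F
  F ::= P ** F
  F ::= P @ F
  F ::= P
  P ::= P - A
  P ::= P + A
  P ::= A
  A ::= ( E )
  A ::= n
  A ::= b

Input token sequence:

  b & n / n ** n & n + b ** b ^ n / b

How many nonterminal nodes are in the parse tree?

[E [T [T [F [P [A b]]]] & [F [P [A n]]]] / [E [T [T [F [P [A n]] ** [F [P [A n]]]]] & [F [P [P [A n]] + [A b]] ** [F [P [A b]]]]] ^ [E [T [F [P [A n]]]] / [E [T [F [P [A b]]]]]]]]

36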